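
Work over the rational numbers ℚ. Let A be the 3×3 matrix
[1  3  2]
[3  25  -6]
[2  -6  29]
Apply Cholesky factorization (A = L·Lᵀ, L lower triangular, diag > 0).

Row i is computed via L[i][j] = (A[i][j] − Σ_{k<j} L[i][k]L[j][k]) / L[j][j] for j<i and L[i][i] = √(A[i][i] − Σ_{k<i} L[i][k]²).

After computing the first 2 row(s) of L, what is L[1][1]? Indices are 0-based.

Step 1: L[0][0] = √(1) = 1.
  L[1][0] = (3) / L[0][0] = 3.
Step 2: L[1][1] = √(16) = 4.

L[1][1] = 4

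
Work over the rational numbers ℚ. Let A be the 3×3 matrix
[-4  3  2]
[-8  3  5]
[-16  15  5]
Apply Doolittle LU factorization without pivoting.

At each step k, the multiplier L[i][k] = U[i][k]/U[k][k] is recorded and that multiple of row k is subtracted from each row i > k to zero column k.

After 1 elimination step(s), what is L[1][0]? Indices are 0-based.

Step 1: pivot at (0,0) is -4.
  row1 ← row1 − (2)·row0  ⇒  L[1][0]=2, U row1=(0, -3, 1)
  row2 ← row2 − (4)·row0  ⇒  L[2][0]=4, U row2=(0, 3, -3)

L[1][0] = 2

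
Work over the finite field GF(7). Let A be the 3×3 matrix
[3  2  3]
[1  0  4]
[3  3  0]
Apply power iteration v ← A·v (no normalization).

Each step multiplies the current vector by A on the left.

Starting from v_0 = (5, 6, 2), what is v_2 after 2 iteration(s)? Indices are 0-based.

v_2 = (0, 4, 5)

v_0 = (5, 6, 2).
v_1 = A·v_0 = (5, 6, 5).
v_2 = A·v_1 = (0, 4, 5).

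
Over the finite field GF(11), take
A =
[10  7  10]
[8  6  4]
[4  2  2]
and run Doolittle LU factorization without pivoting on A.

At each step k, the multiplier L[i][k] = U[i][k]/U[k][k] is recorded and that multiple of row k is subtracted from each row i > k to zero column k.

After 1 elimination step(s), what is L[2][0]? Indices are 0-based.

k=0: U[0][0]=10
  eliminate (1,0): mult=3, new row 1: (0, 7, 7); set L[1][0]=3
  eliminate (2,0): mult=7, new row 2: (0, 8, 9); set L[2][0]=7

L[2][0] = 7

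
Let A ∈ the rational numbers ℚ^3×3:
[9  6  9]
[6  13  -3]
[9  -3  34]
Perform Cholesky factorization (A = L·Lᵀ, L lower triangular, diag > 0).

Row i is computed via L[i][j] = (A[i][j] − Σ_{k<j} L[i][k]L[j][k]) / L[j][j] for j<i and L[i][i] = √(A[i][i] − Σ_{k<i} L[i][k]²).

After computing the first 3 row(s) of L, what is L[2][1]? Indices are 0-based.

Step 1: L[0][0] = √(9) = 3.
  L[1][0] = (6) / L[0][0] = 2.
Step 2: L[1][1] = √(9) = 3.
  L[2][0] = (9) / L[0][0] = 3.
  L[2][1] = (-9) / L[1][1] = -3.
Step 3: L[2][2] = √(16) = 4.

L[2][1] = -3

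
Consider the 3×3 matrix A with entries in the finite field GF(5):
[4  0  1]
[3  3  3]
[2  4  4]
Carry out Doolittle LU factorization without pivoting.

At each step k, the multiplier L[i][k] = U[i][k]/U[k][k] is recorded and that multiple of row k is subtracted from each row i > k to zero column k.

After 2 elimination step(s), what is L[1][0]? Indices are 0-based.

k=0: U[0][0]=4
  eliminate (1,0): mult=2, new row 1: (0, 3, 1); set L[1][0]=2
  eliminate (2,0): mult=3, new row 2: (0, 4, 1); set L[2][0]=3
k=1: U[1][1]=3
  eliminate (2,1): mult=3, new row 2: (0, 0, 3); set L[2][1]=3

L[1][0] = 2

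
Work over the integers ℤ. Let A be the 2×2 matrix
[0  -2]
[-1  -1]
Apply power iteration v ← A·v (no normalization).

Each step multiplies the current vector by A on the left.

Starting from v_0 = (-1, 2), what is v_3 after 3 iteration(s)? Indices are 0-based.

v_0 = (-1, 2).
v_1 = A·v_0 = (-4, -1).
v_2 = A·v_1 = (2, 5).
v_3 = A·v_2 = (-10, -7).

v_3 = (-10, -7)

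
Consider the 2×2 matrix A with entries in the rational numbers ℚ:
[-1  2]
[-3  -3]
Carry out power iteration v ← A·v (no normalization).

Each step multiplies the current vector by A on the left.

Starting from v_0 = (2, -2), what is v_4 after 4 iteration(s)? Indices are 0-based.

v_0 = (2, -2).
v_1 = A·v_0 = (-6, 0).
v_2 = A·v_1 = (6, 18).
v_3 = A·v_2 = (30, -72).
v_4 = A·v_3 = (-174, 126).

v_4 = (-174, 126)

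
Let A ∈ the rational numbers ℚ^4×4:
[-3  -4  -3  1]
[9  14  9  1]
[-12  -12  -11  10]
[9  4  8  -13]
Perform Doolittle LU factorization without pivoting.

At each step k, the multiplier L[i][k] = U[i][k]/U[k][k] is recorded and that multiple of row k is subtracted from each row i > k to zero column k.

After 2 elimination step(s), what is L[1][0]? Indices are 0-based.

Step 1: pivot at (0,0) is -3.
  row1 ← row1 − (-3)·row0  ⇒  L[1][0]=-3, U row1=(0, 2, 0, 4)
  row2 ← row2 − (4)·row0  ⇒  L[2][0]=4, U row2=(0, 4, 1, 6)
  row3 ← row3 − (-3)·row0  ⇒  L[3][0]=-3, U row3=(0, -8, -1, -10)
Step 2: pivot at (1,1) is 2.
  row2 ← row2 − (2)·row1  ⇒  L[2][1]=2, U row2=(0, 0, 1, -2)
  row3 ← row3 − (-4)·row1  ⇒  L[3][1]=-4, U row3=(0, 0, -1, 6)

L[1][0] = -3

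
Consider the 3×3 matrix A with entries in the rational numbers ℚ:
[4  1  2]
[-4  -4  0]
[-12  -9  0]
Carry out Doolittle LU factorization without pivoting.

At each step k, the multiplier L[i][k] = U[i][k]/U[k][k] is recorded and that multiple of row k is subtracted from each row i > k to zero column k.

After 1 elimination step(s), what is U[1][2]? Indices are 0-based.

[col 0] pivot 4
  R1 -= -1*R0 → (0, -3, 2)  (L[1][0] := -1)
  R2 -= -3*R0 → (0, -6, 6)  (L[2][0] := -3)

U[1][2] = 2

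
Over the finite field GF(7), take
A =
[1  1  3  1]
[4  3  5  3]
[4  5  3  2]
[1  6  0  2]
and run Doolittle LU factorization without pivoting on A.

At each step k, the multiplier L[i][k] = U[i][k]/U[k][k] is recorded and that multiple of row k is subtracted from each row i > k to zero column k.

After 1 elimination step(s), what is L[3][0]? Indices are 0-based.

L[3][0] = 1

k=0: U[0][0]=1
  eliminate (1,0): mult=4, new row 1: (0, 6, 0, 6); set L[1][0]=4
  eliminate (2,0): mult=4, new row 2: (0, 1, 5, 5); set L[2][0]=4
  eliminate (3,0): mult=1, new row 3: (0, 5, 4, 1); set L[3][0]=1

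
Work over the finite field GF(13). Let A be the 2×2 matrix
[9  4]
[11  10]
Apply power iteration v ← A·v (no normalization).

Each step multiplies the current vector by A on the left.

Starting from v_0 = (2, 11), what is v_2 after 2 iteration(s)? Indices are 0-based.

v_2 = (7, 0)

v_0 = (2, 11).
v_1 = A·v_0 = (10, 2).
v_2 = A·v_1 = (7, 0).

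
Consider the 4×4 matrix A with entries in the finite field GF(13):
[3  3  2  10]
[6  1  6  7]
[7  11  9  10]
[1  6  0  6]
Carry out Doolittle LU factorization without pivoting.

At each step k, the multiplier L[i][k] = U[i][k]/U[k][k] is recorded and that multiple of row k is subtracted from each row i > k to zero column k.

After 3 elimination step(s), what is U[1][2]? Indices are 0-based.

U[1][2] = 2

k=0: U[0][0]=3
  eliminate (1,0): mult=2, new row 1: (0, 8, 2, 0); set L[1][0]=2
  eliminate (2,0): mult=11, new row 2: (0, 4, 0, 4); set L[2][0]=11
  eliminate (3,0): mult=9, new row 3: (0, 5, 8, 7); set L[3][0]=9
k=1: U[1][1]=8
  eliminate (2,1): mult=7, new row 2: (0, 0, 12, 4); set L[2][1]=7
  eliminate (3,1): mult=12, new row 3: (0, 0, 10, 7); set L[3][1]=12
k=2: U[2][2]=12
  eliminate (3,2): mult=3, new row 3: (0, 0, 0, 8); set L[3][2]=3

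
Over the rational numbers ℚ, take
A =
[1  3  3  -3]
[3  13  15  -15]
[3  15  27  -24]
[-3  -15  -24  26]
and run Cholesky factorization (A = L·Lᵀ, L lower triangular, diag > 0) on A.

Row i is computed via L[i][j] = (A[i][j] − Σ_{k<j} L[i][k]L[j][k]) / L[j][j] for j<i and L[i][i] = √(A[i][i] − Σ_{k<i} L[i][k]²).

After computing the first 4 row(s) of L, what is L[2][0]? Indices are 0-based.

L[2][0] = 3

Step 1: L[0][0] = √(1) = 1.
  L[1][0] = (3) / L[0][0] = 3.
Step 2: L[1][1] = √(4) = 2.
  L[2][0] = (3) / L[0][0] = 3.
  L[2][1] = (6) / L[1][1] = 3.
Step 3: L[2][2] = √(9) = 3.
  L[3][0] = (-3) / L[0][0] = -3.
  L[3][1] = (-6) / L[1][1] = -3.
  L[3][2] = (-6) / L[2][2] = -2.
Step 4: L[3][3] = √(4) = 2.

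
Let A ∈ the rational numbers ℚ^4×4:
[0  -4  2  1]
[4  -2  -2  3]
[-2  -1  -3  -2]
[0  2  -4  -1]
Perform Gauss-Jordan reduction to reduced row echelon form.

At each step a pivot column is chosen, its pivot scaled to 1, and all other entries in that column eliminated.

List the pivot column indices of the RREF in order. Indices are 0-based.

pivot(0,0): swap R0↔R1
pivot(0,0)=4: scale R0 → (1, -1/2, -1/2, 3/4)
  clear (2,0): R2 −= (-2)R0 → (0, -2, -4, -1/2)
pivot(1,1)=-4: scale R1 → (0, 1, -1/2, -1/4)
  clear (0,1): R0 −= (-1/2)R1 → (1, 0, -3/4, 5/8)
  clear (2,1): R2 −= (-2)R1 → (0, 0, -5, -1)
  clear (3,1): R3 −= (2)R1 → (0, 0, -3, -1/2)
pivot(2,2)=-5: scale R2 → (0, 0, 1, 1/5)
  clear (0,2): R0 −= (-3/4)R2 → (1, 0, 0, 31/40)
  clear (1,2): R1 −= (-1/2)R2 → (0, 1, 0, -3/20)
  clear (3,2): R3 −= (-3)R2 → (0, 0, 0, 1/10)
pivot(3,3)=1/10: scale R3 → (0, 0, 0, 1)
  clear (0,3): R0 −= (31/40)R3 → (1, 0, 0, 0)
  clear (1,3): R1 −= (-3/20)R3 → (0, 1, 0, 0)
  clear (2,3): R2 −= (1/5)R3 → (0, 0, 1, 0)

pivot columns: 0, 1, 2, 3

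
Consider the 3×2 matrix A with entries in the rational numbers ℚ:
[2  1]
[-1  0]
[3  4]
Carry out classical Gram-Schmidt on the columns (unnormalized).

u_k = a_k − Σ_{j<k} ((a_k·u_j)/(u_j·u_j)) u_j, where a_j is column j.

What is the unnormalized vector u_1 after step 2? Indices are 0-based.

Step 1: u_0 = a_0 = (2, -1, 3).
Step 2: u_1 = a_1 − (1)·u_0 = (-1, 1, 1).

u_1 = (-1, 1, 1)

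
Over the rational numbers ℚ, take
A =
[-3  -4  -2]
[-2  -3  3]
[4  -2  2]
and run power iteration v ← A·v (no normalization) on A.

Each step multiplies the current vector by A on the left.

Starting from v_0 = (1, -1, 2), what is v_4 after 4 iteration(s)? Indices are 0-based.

v_4 = (129, -777, -150)

v_0 = (1, -1, 2).
v_1 = A·v_0 = (-3, 7, 10).
v_2 = A·v_1 = (-39, 15, -6).
v_3 = A·v_2 = (69, 15, -198).
v_4 = A·v_3 = (129, -777, -150).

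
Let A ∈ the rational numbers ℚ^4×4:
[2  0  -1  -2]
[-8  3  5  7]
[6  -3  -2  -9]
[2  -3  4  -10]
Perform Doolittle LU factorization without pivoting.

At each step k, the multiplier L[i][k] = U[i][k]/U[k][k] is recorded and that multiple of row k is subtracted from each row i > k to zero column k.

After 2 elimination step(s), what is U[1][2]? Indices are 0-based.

[col 0] pivot 2
  R1 -= -4*R0 → (0, 3, 1, -1)  (L[1][0] := -4)
  R2 -= 3*R0 → (0, -3, 1, -3)  (L[2][0] := 3)
  R3 -= 1*R0 → (0, -3, 5, -8)  (L[3][0] := 1)
[col 1] pivot 3
  R2 -= -1*R1 → (0, 0, 2, -4)  (L[2][1] := -1)
  R3 -= -1*R1 → (0, 0, 6, -9)  (L[3][1] := -1)

U[1][2] = 1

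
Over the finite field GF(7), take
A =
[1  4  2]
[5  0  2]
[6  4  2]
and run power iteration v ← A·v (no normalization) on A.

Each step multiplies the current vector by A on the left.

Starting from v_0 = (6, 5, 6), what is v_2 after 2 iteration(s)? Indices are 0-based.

v_0 = (6, 5, 6).
v_1 = A·v_0 = (3, 0, 5).
v_2 = A·v_1 = (6, 4, 0).

v_2 = (6, 4, 0)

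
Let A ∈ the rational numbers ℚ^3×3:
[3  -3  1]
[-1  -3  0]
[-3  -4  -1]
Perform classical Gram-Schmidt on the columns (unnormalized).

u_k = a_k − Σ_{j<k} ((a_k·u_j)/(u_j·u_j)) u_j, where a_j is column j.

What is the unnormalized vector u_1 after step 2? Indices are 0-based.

u_1 = (-75/19, -51/19, -58/19)

Step 1: u_0 = a_0 = (3, -1, -3).
Step 2: u_1 = a_1 − (6/19)·u_0 = (-75/19, -51/19, -58/19).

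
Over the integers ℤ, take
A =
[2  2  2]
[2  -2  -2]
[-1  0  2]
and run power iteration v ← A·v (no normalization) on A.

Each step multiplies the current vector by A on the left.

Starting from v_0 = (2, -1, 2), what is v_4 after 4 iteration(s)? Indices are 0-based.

v_4 = (112, 64, -92)

v_0 = (2, -1, 2).
v_1 = A·v_0 = (6, 2, 2).
v_2 = A·v_1 = (20, 4, -2).
v_3 = A·v_2 = (44, 36, -24).
v_4 = A·v_3 = (112, 64, -92).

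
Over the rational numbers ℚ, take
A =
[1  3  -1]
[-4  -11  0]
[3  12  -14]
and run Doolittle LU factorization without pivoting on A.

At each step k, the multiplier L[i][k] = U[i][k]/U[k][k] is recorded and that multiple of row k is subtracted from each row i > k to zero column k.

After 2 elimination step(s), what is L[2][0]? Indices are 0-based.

L[2][0] = 3

[col 0] pivot 1
  R1 -= -4*R0 → (0, 1, -4)  (L[1][0] := -4)
  R2 -= 3*R0 → (0, 3, -11)  (L[2][0] := 3)
[col 1] pivot 1
  R2 -= 3*R1 → (0, 0, 1)  (L[2][1] := 3)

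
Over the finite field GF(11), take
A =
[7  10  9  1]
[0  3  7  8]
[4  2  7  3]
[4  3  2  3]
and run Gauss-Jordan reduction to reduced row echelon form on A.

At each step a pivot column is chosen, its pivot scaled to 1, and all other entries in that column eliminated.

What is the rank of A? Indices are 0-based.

pivot(0,0)=7: scale R0 → (1, 3, 6, 8)
  clear (2,0): R2 −= (4)R0 → (0, 1, 5, 4)
  clear (3,0): R3 −= (4)R0 → (0, 2, 0, 4)
pivot(1,1)=3: scale R1 → (0, 1, 6, 10)
  clear (0,1): R0 −= (3)R1 → (1, 0, 10, 0)
  clear (2,1): R2 −= (1)R1 → (0, 0, 10, 5)
  clear (3,1): R3 −= (2)R1 → (0, 0, 10, 6)
pivot(2,2)=10: scale R2 → (0, 0, 1, 6)
  clear (0,2): R0 −= (10)R2 → (1, 0, 0, 6)
  clear (1,2): R1 −= (6)R2 → (0, 1, 0, 7)
  clear (3,2): R3 −= (10)R2 → (0, 0, 0, 1)
pivot(3,3)=1: scale R3 → (0, 0, 0, 1)
  clear (0,3): R0 −= (6)R3 → (1, 0, 0, 0)
  clear (1,3): R1 −= (7)R3 → (0, 1, 0, 0)
  clear (2,3): R2 −= (6)R3 → (0, 0, 1, 0)

rank = 4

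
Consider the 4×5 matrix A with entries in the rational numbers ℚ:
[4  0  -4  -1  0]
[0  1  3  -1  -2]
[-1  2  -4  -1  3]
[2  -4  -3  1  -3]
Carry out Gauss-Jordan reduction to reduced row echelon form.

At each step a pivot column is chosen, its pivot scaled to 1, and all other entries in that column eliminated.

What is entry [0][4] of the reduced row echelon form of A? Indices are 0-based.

pivot(0,0)=4: scale R0 → (1, 0, -1, -1/4, 0)
  clear (2,0): R2 −= (-1)R0 → (0, 2, -5, -5/4, 3)
  clear (3,0): R3 −= (2)R0 → (0, -4, -1, 3/2, -3)
pivot(1,1)=1: scale R1 → (0, 1, 3, -1, -2)
  clear (2,1): R2 −= (2)R1 → (0, 0, -11, 3/4, 7)
  clear (3,1): R3 −= (-4)R1 → (0, 0, 11, -5/2, -11)
pivot(2,2)=-11: scale R2 → (0, 0, 1, -3/44, -7/11)
  clear (0,2): R0 −= (-1)R2 → (1, 0, 0, -7/22, -7/11)
  clear (1,2): R1 −= (3)R2 → (0, 1, 0, -35/44, -1/11)
  clear (3,2): R3 −= (11)R2 → (0, 0, 0, -7/4, -4)
pivot(3,3)=-7/4: scale R3 → (0, 0, 0, 1, 16/7)
  clear (0,3): R0 −= (-7/22)R3 → (1, 0, 0, 0, 1/11)
  clear (1,3): R1 −= (-35/44)R3 → (0, 1, 0, 0, 19/11)
  clear (2,3): R2 −= (-3/44)R3 → (0, 0, 1, 0, -37/77)

M[0][4] = 1/11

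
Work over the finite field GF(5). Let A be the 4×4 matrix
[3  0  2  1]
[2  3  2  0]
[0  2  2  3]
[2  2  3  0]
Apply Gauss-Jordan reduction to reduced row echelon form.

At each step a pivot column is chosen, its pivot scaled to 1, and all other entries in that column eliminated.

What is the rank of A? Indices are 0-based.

[1] R0 /= 3  ⇒  (1, 0, 4, 2)
     R1 -= 2·R0  ⇒  (0, 3, 4, 1)
     R3 -= 2·R0  ⇒  (0, 2, 0, 1)
[2] R1 /= 3  ⇒  (0, 1, 3, 2)
     R2 -= 2·R1  ⇒  (0, 0, 1, 4)
     R3 -= 2·R1  ⇒  (0, 0, 4, 2)
[3] R2 /= 1  ⇒  (0, 0, 1, 4)
     R0 -= 4·R2  ⇒  (1, 0, 0, 1)
     R1 -= 3·R2  ⇒  (0, 1, 0, 0)
     R3 -= 4·R2  ⇒  (0, 0, 0, 1)
[4] R3 /= 1  ⇒  (0, 0, 0, 1)
     R0 -= 1·R3  ⇒  (1, 0, 0, 0)
     R2 -= 4·R3  ⇒  (0, 0, 1, 0)

rank = 4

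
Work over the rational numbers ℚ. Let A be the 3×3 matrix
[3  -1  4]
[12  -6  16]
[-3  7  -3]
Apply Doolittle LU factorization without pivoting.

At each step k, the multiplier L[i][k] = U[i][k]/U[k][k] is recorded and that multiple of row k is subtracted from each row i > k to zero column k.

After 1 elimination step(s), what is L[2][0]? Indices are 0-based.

L[2][0] = -1

k=0: U[0][0]=3
  eliminate (1,0): mult=4, new row 1: (0, -2, 0); set L[1][0]=4
  eliminate (2,0): mult=-1, new row 2: (0, 6, 1); set L[2][0]=-1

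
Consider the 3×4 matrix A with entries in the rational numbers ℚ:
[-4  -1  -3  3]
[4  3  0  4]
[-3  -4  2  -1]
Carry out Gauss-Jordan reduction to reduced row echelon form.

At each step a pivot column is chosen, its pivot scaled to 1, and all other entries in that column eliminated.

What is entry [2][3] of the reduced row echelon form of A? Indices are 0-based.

[1] R0 /= -4  ⇒  (1, 1/4, 3/4, -3/4)
     R1 -= 4·R0  ⇒  (0, 2, -3, 7)
     R2 -= -3·R0  ⇒  (0, -13/4, 17/4, -13/4)
[2] R1 /= 2  ⇒  (0, 1, -3/2, 7/2)
     R0 -= 1/4·R1  ⇒  (1, 0, 9/8, -13/8)
     R2 -= -13/4·R1  ⇒  (0, 0, -5/8, 65/8)
[3] R2 /= -5/8  ⇒  (0, 0, 1, -13)
     R0 -= 9/8·R2  ⇒  (1, 0, 0, 13)
     R1 -= -3/2·R2  ⇒  (0, 1, 0, -16)

M[2][3] = -13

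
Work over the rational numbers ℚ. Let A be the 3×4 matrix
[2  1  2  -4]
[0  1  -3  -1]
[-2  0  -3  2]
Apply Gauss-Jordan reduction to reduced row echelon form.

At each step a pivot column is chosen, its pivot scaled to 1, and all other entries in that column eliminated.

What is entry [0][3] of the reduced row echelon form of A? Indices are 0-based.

M[0][3] = -1/4

[1] R0 /= 2  ⇒  (1, 1/2, 1, -2)
     R2 -= -2·R0  ⇒  (0, 1, -1, -2)
[2] R1 /= 1  ⇒  (0, 1, -3, -1)
     R0 -= 1/2·R1  ⇒  (1, 0, 5/2, -3/2)
     R2 -= 1·R1  ⇒  (0, 0, 2, -1)
[3] R2 /= 2  ⇒  (0, 0, 1, -1/2)
     R0 -= 5/2·R2  ⇒  (1, 0, 0, -1/4)
     R1 -= -3·R2  ⇒  (0, 1, 0, -5/2)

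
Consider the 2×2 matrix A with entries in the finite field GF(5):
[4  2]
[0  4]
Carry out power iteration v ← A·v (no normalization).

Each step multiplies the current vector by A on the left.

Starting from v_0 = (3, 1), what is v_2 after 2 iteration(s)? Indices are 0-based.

v_2 = (4, 1)

v_0 = (3, 1).
v_1 = A·v_0 = (4, 4).
v_2 = A·v_1 = (4, 1).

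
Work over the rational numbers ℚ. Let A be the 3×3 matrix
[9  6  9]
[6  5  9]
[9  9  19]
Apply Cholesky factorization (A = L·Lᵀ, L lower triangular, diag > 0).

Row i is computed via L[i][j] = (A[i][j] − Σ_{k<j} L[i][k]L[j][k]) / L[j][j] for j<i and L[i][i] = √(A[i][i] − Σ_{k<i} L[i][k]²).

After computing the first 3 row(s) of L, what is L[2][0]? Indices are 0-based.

Step 1: L[0][0] = √(9) = 3.
  L[1][0] = (6) / L[0][0] = 2.
Step 2: L[1][1] = √(1) = 1.
  L[2][0] = (9) / L[0][0] = 3.
  L[2][1] = (3) / L[1][1] = 3.
Step 3: L[2][2] = √(1) = 1.

L[2][0] = 3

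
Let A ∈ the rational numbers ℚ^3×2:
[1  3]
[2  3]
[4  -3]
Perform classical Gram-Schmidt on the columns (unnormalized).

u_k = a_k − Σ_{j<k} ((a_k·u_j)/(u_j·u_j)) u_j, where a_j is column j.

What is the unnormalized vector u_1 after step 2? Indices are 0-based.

u_1 = (22/7, 23/7, -17/7)

Step 1: u_0 = a_0 = (1, 2, 4).
Step 2: u_1 = a_1 − (-1/7)·u_0 = (22/7, 23/7, -17/7).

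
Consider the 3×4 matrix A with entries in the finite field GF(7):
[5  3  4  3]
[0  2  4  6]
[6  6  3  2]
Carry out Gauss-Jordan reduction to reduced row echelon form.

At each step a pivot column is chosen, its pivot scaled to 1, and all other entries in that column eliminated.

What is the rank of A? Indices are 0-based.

rank = 3

step 1: normalize row 0 (÷5) = (1, 2, 5, 2)
  row 2: subtract 6×row0 = (0, 1, 1, 4)
step 2: normalize row 1 (÷2) = (0, 1, 2, 3)
  row 0: subtract 2×row1 = (1, 0, 1, 3)
  row 2: subtract 1×row1 = (0, 0, 6, 1)
step 3: normalize row 2 (÷6) = (0, 0, 1, 6)
  row 0: subtract 1×row2 = (1, 0, 0, 4)
  row 1: subtract 2×row2 = (0, 1, 0, 5)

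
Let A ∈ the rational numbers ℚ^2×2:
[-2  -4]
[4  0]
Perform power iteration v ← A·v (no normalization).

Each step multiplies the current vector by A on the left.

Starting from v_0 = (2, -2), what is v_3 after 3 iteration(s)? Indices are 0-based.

v_3 = (16, -160)

v_0 = (2, -2).
v_1 = A·v_0 = (4, 8).
v_2 = A·v_1 = (-40, 16).
v_3 = A·v_2 = (16, -160).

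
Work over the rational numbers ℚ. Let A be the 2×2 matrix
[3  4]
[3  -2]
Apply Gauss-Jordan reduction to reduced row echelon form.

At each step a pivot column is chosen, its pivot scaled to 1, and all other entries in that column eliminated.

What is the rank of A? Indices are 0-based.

[1] R0 /= 3  ⇒  (1, 4/3)
     R1 -= 3·R0  ⇒  (0, -6)
[2] R1 /= -6  ⇒  (0, 1)
     R0 -= 4/3·R1  ⇒  (1, 0)

rank = 2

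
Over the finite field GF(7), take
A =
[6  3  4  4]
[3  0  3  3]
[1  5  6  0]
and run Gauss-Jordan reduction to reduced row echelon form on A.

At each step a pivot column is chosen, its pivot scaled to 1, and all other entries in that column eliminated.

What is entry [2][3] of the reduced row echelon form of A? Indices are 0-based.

M[2][3] = 0

pivot(0,0)=6: scale R0 → (1, 4, 3, 3)
  clear (1,0): R1 −= (3)R0 → (0, 2, 1, 1)
  clear (2,0): R2 −= (1)R0 → (0, 1, 3, 4)
pivot(1,1)=2: scale R1 → (0, 1, 4, 4)
  clear (0,1): R0 −= (4)R1 → (1, 0, 1, 1)
  clear (2,1): R2 −= (1)R1 → (0, 0, 6, 0)
pivot(2,2)=6: scale R2 → (0, 0, 1, 0)
  clear (0,2): R0 −= (1)R2 → (1, 0, 0, 1)
  clear (1,2): R1 −= (4)R2 → (0, 1, 0, 4)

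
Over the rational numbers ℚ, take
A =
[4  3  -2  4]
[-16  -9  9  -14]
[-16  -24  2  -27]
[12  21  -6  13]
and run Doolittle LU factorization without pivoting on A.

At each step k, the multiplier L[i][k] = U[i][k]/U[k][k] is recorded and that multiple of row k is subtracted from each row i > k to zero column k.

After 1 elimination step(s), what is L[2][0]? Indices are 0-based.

L[2][0] = -4

Step 1: pivot at (0,0) is 4.
  row1 ← row1 − (-4)·row0  ⇒  L[1][0]=-4, U row1=(0, 3, 1, 2)
  row2 ← row2 − (-4)·row0  ⇒  L[2][0]=-4, U row2=(0, -12, -6, -11)
  row3 ← row3 − (3)·row0  ⇒  L[3][0]=3, U row3=(0, 12, 0, 1)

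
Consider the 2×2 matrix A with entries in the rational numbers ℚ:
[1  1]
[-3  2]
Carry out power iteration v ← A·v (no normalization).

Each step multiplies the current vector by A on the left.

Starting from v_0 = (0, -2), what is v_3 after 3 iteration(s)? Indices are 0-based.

v_3 = (-8, 14)

v_0 = (0, -2).
v_1 = A·v_0 = (-2, -4).
v_2 = A·v_1 = (-6, -2).
v_3 = A·v_2 = (-8, 14).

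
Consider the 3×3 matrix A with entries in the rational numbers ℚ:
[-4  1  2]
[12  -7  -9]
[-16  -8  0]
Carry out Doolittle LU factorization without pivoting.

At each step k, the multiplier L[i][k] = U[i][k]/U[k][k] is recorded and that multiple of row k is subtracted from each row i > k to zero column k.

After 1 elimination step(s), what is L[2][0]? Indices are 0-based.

Step 1: pivot at (0,0) is -4.
  row1 ← row1 − (-3)·row0  ⇒  L[1][0]=-3, U row1=(0, -4, -3)
  row2 ← row2 − (4)·row0  ⇒  L[2][0]=4, U row2=(0, -12, -8)

L[2][0] = 4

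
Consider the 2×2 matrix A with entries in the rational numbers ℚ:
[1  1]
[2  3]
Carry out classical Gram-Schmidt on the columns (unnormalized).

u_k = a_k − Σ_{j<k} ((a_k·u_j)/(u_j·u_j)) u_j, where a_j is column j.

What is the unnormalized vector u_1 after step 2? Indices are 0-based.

Step 1: u_0 = a_0 = (1, 2).
Step 2: u_1 = a_1 − (7/5)·u_0 = (-2/5, 1/5).

u_1 = (-2/5, 1/5)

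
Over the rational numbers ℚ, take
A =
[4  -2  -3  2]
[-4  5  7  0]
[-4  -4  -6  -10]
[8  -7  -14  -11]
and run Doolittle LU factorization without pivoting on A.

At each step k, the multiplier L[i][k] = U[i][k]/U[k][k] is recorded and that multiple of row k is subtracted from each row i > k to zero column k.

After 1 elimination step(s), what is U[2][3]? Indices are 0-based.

[col 0] pivot 4
  R1 -= -1*R0 → (0, 3, 4, 2)  (L[1][0] := -1)
  R2 -= -1*R0 → (0, -6, -9, -8)  (L[2][0] := -1)
  R3 -= 2*R0 → (0, -3, -8, -15)  (L[3][0] := 2)

U[2][3] = -8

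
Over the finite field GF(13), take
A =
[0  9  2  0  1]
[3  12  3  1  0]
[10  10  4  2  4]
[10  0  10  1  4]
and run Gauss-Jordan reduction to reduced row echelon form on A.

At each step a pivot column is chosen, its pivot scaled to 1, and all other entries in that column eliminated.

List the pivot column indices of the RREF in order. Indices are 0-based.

pivot columns: 0, 1, 2, 3

[1] R0 <-> R1
[1] R0 /= 3  ⇒  (1, 4, 1, 9, 0)
     R2 -= 10·R0  ⇒  (0, 9, 7, 3, 4)
     R3 -= 10·R0  ⇒  (0, 12, 0, 2, 4)
[2] R1 /= 9  ⇒  (0, 1, 6, 0, 3)
     R0 -= 4·R1  ⇒  (1, 0, 3, 9, 1)
     R2 -= 9·R1  ⇒  (0, 0, 5, 3, 3)
     R3 -= 12·R1  ⇒  (0, 0, 6, 2, 7)
[3] R2 /= 5  ⇒  (0, 0, 1, 11, 11)
     R0 -= 3·R2  ⇒  (1, 0, 0, 2, 7)
     R1 -= 6·R2  ⇒  (0, 1, 0, 12, 2)
     R3 -= 6·R2  ⇒  (0, 0, 0, 1, 6)
[4] R3 /= 1  ⇒  (0, 0, 0, 1, 6)
     R0 -= 2·R3  ⇒  (1, 0, 0, 0, 8)
     R1 -= 12·R3  ⇒  (0, 1, 0, 0, 8)
     R2 -= 11·R3  ⇒  (0, 0, 1, 0, 10)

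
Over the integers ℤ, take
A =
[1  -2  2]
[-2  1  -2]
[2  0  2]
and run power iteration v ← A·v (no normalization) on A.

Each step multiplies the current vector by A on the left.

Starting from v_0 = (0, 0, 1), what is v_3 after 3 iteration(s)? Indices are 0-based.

v_3 = (46, -46, 36)

v_0 = (0, 0, 1).
v_1 = A·v_0 = (2, -2, 2).
v_2 = A·v_1 = (10, -10, 8).
v_3 = A·v_2 = (46, -46, 36).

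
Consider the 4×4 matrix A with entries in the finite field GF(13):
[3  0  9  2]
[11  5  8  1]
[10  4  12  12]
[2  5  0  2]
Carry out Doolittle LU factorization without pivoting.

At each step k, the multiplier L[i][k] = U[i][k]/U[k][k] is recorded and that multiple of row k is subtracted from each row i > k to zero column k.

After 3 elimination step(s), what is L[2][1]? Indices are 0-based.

L[2][1] = 6

k=0: U[0][0]=3
  eliminate (1,0): mult=8, new row 1: (0, 5, 1, 11); set L[1][0]=8
  eliminate (2,0): mult=12, new row 2: (0, 4, 8, 1); set L[2][0]=12
  eliminate (3,0): mult=5, new row 3: (0, 5, 7, 5); set L[3][0]=5
k=1: U[1][1]=5
  eliminate (2,1): mult=6, new row 2: (0, 0, 2, 0); set L[2][1]=6
  eliminate (3,1): mult=1, new row 3: (0, 0, 6, 7); set L[3][1]=1
k=2: U[2][2]=2
  eliminate (3,2): mult=3, new row 3: (0, 0, 0, 7); set L[3][2]=3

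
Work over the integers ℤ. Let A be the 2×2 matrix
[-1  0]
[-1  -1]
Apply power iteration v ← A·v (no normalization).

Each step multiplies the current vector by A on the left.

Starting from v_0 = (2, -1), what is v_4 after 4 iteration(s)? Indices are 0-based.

v_0 = (2, -1).
v_1 = A·v_0 = (-2, -1).
v_2 = A·v_1 = (2, 3).
v_3 = A·v_2 = (-2, -5).
v_4 = A·v_3 = (2, 7).

v_4 = (2, 7)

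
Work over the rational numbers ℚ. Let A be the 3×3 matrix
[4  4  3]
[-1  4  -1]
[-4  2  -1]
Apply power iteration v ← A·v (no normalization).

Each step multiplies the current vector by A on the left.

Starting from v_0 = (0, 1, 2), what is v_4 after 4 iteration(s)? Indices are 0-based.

v_4 = (-256, 4, -184)

v_0 = (0, 1, 2).
v_1 = A·v_0 = (10, 2, 0).
v_2 = A·v_1 = (48, -2, -36).
v_3 = A·v_2 = (76, -20, -160).
v_4 = A·v_3 = (-256, 4, -184).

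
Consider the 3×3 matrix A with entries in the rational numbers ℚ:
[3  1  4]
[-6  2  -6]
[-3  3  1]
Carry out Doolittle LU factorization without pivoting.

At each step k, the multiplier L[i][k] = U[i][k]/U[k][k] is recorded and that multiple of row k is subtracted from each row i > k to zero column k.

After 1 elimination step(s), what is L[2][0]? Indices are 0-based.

L[2][0] = -1

k=0: U[0][0]=3
  eliminate (1,0): mult=-2, new row 1: (0, 4, 2); set L[1][0]=-2
  eliminate (2,0): mult=-1, new row 2: (0, 4, 5); set L[2][0]=-1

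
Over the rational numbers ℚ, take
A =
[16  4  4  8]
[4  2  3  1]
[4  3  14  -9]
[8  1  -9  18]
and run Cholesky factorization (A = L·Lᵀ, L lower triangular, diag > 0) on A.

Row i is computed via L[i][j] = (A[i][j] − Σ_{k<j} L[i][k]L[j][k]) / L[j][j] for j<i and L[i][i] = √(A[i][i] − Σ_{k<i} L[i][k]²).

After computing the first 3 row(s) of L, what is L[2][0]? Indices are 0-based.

Step 1: L[0][0] = √(16) = 4.
  L[1][0] = (4) / L[0][0] = 1.
Step 2: L[1][1] = √(1) = 1.
  L[2][0] = (4) / L[0][0] = 1.
  L[2][1] = (2) / L[1][1] = 2.
Step 3: L[2][2] = √(9) = 3.

L[2][0] = 1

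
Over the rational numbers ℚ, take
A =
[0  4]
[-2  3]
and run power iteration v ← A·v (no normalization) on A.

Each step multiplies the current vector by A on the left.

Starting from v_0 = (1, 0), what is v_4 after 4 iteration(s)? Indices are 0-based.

v_4 = (-8, 42)

v_0 = (1, 0).
v_1 = A·v_0 = (0, -2).
v_2 = A·v_1 = (-8, -6).
v_3 = A·v_2 = (-24, -2).
v_4 = A·v_3 = (-8, 42).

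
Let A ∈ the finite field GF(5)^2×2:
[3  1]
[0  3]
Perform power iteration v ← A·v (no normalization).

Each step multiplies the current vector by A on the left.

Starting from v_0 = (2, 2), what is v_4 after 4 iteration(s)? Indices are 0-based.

v_0 = (2, 2).
v_1 = A·v_0 = (3, 1).
v_2 = A·v_1 = (0, 3).
v_3 = A·v_2 = (3, 4).
v_4 = A·v_3 = (3, 2).

v_4 = (3, 2)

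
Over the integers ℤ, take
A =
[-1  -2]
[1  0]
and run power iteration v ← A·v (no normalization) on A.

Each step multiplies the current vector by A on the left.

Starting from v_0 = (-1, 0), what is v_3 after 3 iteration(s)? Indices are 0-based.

v_0 = (-1, 0).
v_1 = A·v_0 = (1, -1).
v_2 = A·v_1 = (1, 1).
v_3 = A·v_2 = (-3, 1).

v_3 = (-3, 1)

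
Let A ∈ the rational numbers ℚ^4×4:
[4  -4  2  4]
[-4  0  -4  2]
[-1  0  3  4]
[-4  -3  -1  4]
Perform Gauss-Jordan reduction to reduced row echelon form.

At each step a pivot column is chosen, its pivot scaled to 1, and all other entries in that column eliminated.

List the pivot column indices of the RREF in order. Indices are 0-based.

pivot columns: 0, 1, 2, 3

[1] R0 /= 4  ⇒  (1, -1, 1/2, 1)
     R1 -= -4·R0  ⇒  (0, -4, -2, 6)
     R2 -= -1·R0  ⇒  (0, -1, 7/2, 5)
     R3 -= -4·R0  ⇒  (0, -7, 1, 8)
[2] R1 /= -4  ⇒  (0, 1, 1/2, -3/2)
     R0 -= -1·R1  ⇒  (1, 0, 1, -1/2)
     R2 -= -1·R1  ⇒  (0, 0, 4, 7/2)
     R3 -= -7·R1  ⇒  (0, 0, 9/2, -5/2)
[3] R2 /= 4  ⇒  (0, 0, 1, 7/8)
     R0 -= 1·R2  ⇒  (1, 0, 0, -11/8)
     R1 -= 1/2·R2  ⇒  (0, 1, 0, -31/16)
     R3 -= 9/2·R2  ⇒  (0, 0, 0, -103/16)
[4] R3 /= -103/16  ⇒  (0, 0, 0, 1)
     R0 -= -11/8·R3  ⇒  (1, 0, 0, 0)
     R1 -= -31/16·R3  ⇒  (0, 1, 0, 0)
     R2 -= 7/8·R3  ⇒  (0, 0, 1, 0)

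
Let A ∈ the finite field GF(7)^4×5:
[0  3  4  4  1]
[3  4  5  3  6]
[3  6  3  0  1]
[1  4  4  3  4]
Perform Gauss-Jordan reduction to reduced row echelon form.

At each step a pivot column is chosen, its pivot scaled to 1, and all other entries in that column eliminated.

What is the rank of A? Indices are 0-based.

pivot(0,0): swap R0↔R1
pivot(0,0)=3: scale R0 → (1, 6, 4, 1, 2)
  clear (2,0): R2 −= (3)R0 → (0, 2, 5, 4, 2)
  clear (3,0): R3 −= (1)R0 → (0, 5, 0, 2, 2)
pivot(1,1)=3: scale R1 → (0, 1, 6, 6, 5)
  clear (0,1): R0 −= (6)R1 → (1, 0, 3, 0, 0)
  clear (2,1): R2 −= (2)R1 → (0, 0, 0, 6, 6)
  clear (3,1): R3 −= (5)R1 → (0, 0, 5, 0, 5)
pivot(2,2): swap R2↔R3
pivot(2,2)=5: scale R2 → (0, 0, 1, 0, 1)
  clear (0,2): R0 −= (3)R2 → (1, 0, 0, 0, 4)
  clear (1,2): R1 −= (6)R2 → (0, 1, 0, 6, 6)
pivot(3,3)=6: scale R3 → (0, 0, 0, 1, 1)
  clear (1,3): R1 −= (6)R3 → (0, 1, 0, 0, 0)

rank = 4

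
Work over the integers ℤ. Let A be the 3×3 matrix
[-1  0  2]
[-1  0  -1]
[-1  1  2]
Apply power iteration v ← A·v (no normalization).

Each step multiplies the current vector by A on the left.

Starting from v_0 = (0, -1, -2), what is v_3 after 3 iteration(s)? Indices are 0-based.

v_0 = (0, -1, -2).
v_1 = A·v_0 = (-4, 2, -5).
v_2 = A·v_1 = (-6, 9, -4).
v_3 = A·v_2 = (-2, 10, 7).

v_3 = (-2, 10, 7)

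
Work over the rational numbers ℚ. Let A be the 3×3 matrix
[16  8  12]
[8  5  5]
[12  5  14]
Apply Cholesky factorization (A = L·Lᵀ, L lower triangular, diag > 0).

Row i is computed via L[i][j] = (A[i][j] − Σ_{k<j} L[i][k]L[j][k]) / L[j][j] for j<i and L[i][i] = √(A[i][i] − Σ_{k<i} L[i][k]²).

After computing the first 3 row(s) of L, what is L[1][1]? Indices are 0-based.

L[1][1] = 1

Step 1: L[0][0] = √(16) = 4.
  L[1][0] = (8) / L[0][0] = 2.
Step 2: L[1][1] = √(1) = 1.
  L[2][0] = (12) / L[0][0] = 3.
  L[2][1] = (-1) / L[1][1] = -1.
Step 3: L[2][2] = √(4) = 2.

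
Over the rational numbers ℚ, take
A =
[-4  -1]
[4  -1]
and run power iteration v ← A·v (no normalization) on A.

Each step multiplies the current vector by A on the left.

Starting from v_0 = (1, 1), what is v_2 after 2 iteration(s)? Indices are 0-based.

v_0 = (1, 1).
v_1 = A·v_0 = (-5, 3).
v_2 = A·v_1 = (17, -23).

v_2 = (17, -23)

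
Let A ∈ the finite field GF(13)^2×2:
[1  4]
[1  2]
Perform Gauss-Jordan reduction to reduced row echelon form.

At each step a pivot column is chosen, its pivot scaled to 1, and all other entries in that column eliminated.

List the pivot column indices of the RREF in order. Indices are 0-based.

pivot columns: 0, 1

pivot(0,0)=1: scale R0 → (1, 4)
  clear (1,0): R1 −= (1)R0 → (0, 11)
pivot(1,1)=11: scale R1 → (0, 1)
  clear (0,1): R0 −= (4)R1 → (1, 0)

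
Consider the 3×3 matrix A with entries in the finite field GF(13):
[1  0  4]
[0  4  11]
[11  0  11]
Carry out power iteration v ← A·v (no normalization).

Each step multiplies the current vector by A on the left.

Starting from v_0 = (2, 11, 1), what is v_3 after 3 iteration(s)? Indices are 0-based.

v_3 = (8, 5, 10)

v_0 = (2, 11, 1).
v_1 = A·v_0 = (6, 3, 7).
v_2 = A·v_1 = (8, 11, 0).
v_3 = A·v_2 = (8, 5, 10).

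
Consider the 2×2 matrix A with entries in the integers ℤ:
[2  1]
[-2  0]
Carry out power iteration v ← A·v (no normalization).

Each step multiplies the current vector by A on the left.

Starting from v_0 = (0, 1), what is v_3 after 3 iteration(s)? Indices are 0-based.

v_0 = (0, 1).
v_1 = A·v_0 = (1, 0).
v_2 = A·v_1 = (2, -2).
v_3 = A·v_2 = (2, -4).

v_3 = (2, -4)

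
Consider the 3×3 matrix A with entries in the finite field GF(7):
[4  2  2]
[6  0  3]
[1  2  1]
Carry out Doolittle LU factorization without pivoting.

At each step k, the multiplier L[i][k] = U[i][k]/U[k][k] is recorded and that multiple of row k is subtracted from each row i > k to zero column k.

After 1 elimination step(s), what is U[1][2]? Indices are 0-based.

U[1][2] = 0

Step 1: pivot at (0,0) is 4.
  row1 ← row1 − (5)·row0  ⇒  L[1][0]=5, U row1=(0, 4, 0)
  row2 ← row2 − (2)·row0  ⇒  L[2][0]=2, U row2=(0, 5, 4)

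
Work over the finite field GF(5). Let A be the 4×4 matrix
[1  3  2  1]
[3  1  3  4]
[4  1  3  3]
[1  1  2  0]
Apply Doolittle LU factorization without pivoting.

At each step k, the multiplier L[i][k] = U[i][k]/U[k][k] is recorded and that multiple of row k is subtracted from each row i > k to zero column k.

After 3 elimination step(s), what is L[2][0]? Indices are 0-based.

L[2][0] = 4

[col 0] pivot 1
  R1 -= 3*R0 → (0, 2, 2, 1)  (L[1][0] := 3)
  R2 -= 4*R0 → (0, 4, 0, 4)  (L[2][0] := 4)
  R3 -= 1*R0 → (0, 3, 0, 4)  (L[3][0] := 1)
[col 1] pivot 2
  R2 -= 2*R1 → (0, 0, 1, 2)  (L[2][1] := 2)
  R3 -= 4*R1 → (0, 0, 2, 0)  (L[3][1] := 4)
[col 2] pivot 1
  R3 -= 2*R2 → (0, 0, 0, 1)  (L[3][2] := 2)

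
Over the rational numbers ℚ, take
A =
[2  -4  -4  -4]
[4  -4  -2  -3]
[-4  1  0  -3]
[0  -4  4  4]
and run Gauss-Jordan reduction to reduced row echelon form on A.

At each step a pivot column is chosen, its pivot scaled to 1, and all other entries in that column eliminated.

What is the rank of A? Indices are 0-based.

step 1: normalize row 0 (÷2) = (1, -2, -2, -2)
  row 1: subtract 4×row0 = (0, 4, 6, 5)
  row 2: subtract -4×row0 = (0, -7, -8, -11)
step 2: normalize row 1 (÷4) = (0, 1, 3/2, 5/4)
  row 0: subtract -2×row1 = (1, 0, 1, 1/2)
  row 2: subtract -7×row1 = (0, 0, 5/2, -9/4)
  row 3: subtract -4×row1 = (0, 0, 10, 9)
step 3: normalize row 2 (÷5/2) = (0, 0, 1, -9/10)
  row 0: subtract 1×row2 = (1, 0, 0, 7/5)
  row 1: subtract 3/2×row2 = (0, 1, 0, 13/5)
  row 3: subtract 10×row2 = (0, 0, 0, 18)
step 4: normalize row 3 (÷18) = (0, 0, 0, 1)
  row 0: subtract 7/5×row3 = (1, 0, 0, 0)
  row 1: subtract 13/5×row3 = (0, 1, 0, 0)
  row 2: subtract -9/10×row3 = (0, 0, 1, 0)

rank = 4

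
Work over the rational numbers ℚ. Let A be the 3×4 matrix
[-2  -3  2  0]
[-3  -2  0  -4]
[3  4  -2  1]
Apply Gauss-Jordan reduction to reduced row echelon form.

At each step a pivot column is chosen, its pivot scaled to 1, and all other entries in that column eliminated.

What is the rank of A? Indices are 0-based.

rank = 3

[1] R0 /= -2  ⇒  (1, 3/2, -1, 0)
     R1 -= -3·R0  ⇒  (0, 5/2, -3, -4)
     R2 -= 3·R0  ⇒  (0, -1/2, 1, 1)
[2] R1 /= 5/2  ⇒  (0, 1, -6/5, -8/5)
     R0 -= 3/2·R1  ⇒  (1, 0, 4/5, 12/5)
     R2 -= -1/2·R1  ⇒  (0, 0, 2/5, 1/5)
[3] R2 /= 2/5  ⇒  (0, 0, 1, 1/2)
     R0 -= 4/5·R2  ⇒  (1, 0, 0, 2)
     R1 -= -6/5·R2  ⇒  (0, 1, 0, -1)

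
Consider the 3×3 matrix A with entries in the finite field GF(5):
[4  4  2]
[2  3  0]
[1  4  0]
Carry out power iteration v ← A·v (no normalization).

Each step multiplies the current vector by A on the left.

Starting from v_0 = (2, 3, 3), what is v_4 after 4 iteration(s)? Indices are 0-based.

v_0 = (2, 3, 3).
v_1 = A·v_0 = (1, 3, 4).
v_2 = A·v_1 = (4, 1, 3).
v_3 = A·v_2 = (1, 1, 3).
v_4 = A·v_3 = (4, 0, 0).

v_4 = (4, 0, 0)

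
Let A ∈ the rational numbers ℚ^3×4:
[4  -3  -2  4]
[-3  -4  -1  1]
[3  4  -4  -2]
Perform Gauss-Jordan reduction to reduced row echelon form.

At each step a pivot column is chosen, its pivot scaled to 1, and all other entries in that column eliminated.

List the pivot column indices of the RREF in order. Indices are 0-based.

pivot columns: 0, 1, 2

pivot(0,0)=4: scale R0 → (1, -3/4, -1/2, 1)
  clear (1,0): R1 −= (-3)R0 → (0, -25/4, -5/2, 4)
  clear (2,0): R2 −= (3)R0 → (0, 25/4, -5/2, -5)
pivot(1,1)=-25/4: scale R1 → (0, 1, 2/5, -16/25)
  clear (0,1): R0 −= (-3/4)R1 → (1, 0, -1/5, 13/25)
  clear (2,1): R2 −= (25/4)R1 → (0, 0, -5, -1)
pivot(2,2)=-5: scale R2 → (0, 0, 1, 1/5)
  clear (0,2): R0 −= (-1/5)R2 → (1, 0, 0, 14/25)
  clear (1,2): R1 −= (2/5)R2 → (0, 1, 0, -18/25)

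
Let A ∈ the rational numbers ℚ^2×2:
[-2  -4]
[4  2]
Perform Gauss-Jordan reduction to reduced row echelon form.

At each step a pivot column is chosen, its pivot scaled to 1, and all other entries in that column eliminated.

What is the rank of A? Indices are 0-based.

[1] R0 /= -2  ⇒  (1, 2)
     R1 -= 4·R0  ⇒  (0, -6)
[2] R1 /= -6  ⇒  (0, 1)
     R0 -= 2·R1  ⇒  (1, 0)

rank = 2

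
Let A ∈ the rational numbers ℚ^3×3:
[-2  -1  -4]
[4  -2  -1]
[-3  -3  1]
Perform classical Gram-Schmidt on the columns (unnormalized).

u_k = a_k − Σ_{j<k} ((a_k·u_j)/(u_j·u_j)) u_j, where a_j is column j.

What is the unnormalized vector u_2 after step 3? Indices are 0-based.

Step 1: u_0 = a_0 = (-2, 4, -3).
Step 2: u_1 = a_1 − (3/29)·u_0 = (-23/29, -70/29, -78/29).
Step 3: u_2 = a_2 − (1/29)·u_0 − (84/397)·u_1 = (-1494/397, -249/397, 664/397).

u_2 = (-1494/397, -249/397, 664/397)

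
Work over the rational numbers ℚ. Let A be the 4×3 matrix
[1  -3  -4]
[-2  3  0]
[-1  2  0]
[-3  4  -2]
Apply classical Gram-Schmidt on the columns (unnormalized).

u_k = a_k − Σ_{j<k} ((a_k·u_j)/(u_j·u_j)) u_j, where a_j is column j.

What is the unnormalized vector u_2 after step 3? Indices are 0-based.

Step 1: u_0 = a_0 = (1, -2, -1, -3).
Step 2: u_1 = a_1 − (-23/15)·u_0 = (-22/15, -1/15, 7/15, -3/5).
Step 3: u_2 = a_2 − (2/15)·u_0 − (106/41)·u_1 = (-14/41, 18/41, -44/41, -2/41).

u_2 = (-14/41, 18/41, -44/41, -2/41)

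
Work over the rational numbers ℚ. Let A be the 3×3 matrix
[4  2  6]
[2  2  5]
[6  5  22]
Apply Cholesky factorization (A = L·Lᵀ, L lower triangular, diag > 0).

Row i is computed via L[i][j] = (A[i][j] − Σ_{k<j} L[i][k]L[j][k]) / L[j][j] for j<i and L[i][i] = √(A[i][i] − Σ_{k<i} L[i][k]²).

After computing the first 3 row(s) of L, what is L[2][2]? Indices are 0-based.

L[2][2] = 3

Step 1: L[0][0] = √(4) = 2.
  L[1][0] = (2) / L[0][0] = 1.
Step 2: L[1][1] = √(1) = 1.
  L[2][0] = (6) / L[0][0] = 3.
  L[2][1] = (2) / L[1][1] = 2.
Step 3: L[2][2] = √(9) = 3.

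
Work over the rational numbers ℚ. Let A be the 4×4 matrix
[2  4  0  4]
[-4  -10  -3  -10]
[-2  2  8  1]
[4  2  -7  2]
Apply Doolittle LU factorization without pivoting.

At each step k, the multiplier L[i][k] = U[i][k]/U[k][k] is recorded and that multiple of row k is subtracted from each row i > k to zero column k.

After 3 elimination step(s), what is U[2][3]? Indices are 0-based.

U[2][3] = -1

[col 0] pivot 2
  R1 -= -2*R0 → (0, -2, -3, -2)  (L[1][0] := -2)
  R2 -= -1*R0 → (0, 6, 8, 5)  (L[2][0] := -1)
  R3 -= 2*R0 → (0, -6, -7, -6)  (L[3][0] := 2)
[col 1] pivot -2
  R2 -= -3*R1 → (0, 0, -1, -1)  (L[2][1] := -3)
  R3 -= 3*R1 → (0, 0, 2, 0)  (L[3][1] := 3)
[col 2] pivot -1
  R3 -= -2*R2 → (0, 0, 0, -2)  (L[3][2] := -2)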